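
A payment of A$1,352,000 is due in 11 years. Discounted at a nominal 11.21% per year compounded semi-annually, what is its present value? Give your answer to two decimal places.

A$407,303.47

With 2 periods per year: i = 0.05605, n = 22.
PV = 1,352,000 / (1 + 0.05605)^22 = 1,352,000 / 3.319392 = 407,303.4717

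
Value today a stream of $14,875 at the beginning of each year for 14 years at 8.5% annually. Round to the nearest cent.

PV = 14875 × [1 − (1+0.085)^(−14)] / 0.085 × (1+i) = 14875 × 8.690955 = 129,277.9542
Payments are at the start of each period, so multiply by (1+i).

$129,277.95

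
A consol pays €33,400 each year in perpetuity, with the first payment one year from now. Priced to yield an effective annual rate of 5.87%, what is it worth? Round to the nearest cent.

€568,994.89

PV = PMT / i = 33400 / 0.0587 = 568,994.8893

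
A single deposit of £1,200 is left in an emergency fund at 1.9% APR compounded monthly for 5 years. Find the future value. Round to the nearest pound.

£1,319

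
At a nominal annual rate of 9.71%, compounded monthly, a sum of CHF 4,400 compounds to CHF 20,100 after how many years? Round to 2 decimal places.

Periodic rate i = 0.0971/12 = 0.00809167.
n = ln(20100/4400) / ln(1+0.00809167) = ln(4.56818) / 0.008059 = 188.4968 months
= 188.4968/12 years

15.71 years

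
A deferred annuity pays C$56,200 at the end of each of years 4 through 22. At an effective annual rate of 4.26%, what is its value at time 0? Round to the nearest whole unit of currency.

C$637,145

Value one period before first payment (t=3): 56200 × [1 − (1+0.0426)^(−19)] / 0.0426 = 56200 × 12.848572 = 722,089.7670
PV₀ = 722,089.7670 / (1+0.0426)^3 = 722,089.7670 / 1.133322 = 637,144.6323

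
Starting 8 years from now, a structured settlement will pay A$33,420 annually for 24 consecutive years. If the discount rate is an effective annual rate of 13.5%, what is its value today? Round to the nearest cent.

A$97,139.55

PV at t=7 (ordinary 24-year annuity): 33420 × a(24|0.135) = 33420 × 7.052786 = 235,704.0916
Discount back 7 years: 235,704.0916 × (1+0.135)^(−7) = 235,704.0916 × 0.412125 = 97,139.5508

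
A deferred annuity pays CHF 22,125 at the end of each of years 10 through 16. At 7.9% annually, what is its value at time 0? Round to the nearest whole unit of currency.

CHF 58,306

Value one period before first payment (t=9): 22125 × [1 − (1+0.079)^(−7)] / 0.079 = 22125 × 5.224224 = 115,585.9506
Discount back 9 years: 115,585.9506 × (1+0.079)^(−9) = 115,585.9506 × 0.504437 = 58,305.8387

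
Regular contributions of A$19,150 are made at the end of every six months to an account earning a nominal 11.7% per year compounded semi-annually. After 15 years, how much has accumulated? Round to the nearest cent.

A$1,474,583.17

i = 0.117/2 = 0.0585 per half-year; n = 15·2 = 30.
Accumulation factor s(30|0.0585) = 77.001732; FV = 19150 × 77.001732 = 1,474,583.1701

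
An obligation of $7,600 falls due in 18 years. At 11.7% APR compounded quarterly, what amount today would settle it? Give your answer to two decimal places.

$953.48

With 4 periods per year: i = 0.02925, n = 72.
PV = FV·(1+i)^(−n) = 7,600 × 0.125458 = 953.4777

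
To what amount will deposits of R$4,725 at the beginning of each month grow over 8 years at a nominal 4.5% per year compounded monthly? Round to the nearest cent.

R$546,822.39

With 12 periods per year: i = 0.00375, n = 96.
FV = 4725 × [(1+0.00375)^96 − 1] / 0.00375 × (1+i) = 4725 × 115.729606 = 546,822.3870
Payments are at the start of each period, so multiply by (1+i).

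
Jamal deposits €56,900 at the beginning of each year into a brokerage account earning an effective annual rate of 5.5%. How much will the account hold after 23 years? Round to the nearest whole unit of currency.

€2,648,012

FV = 56900 × [(1+0.055)^23 − 1] / 0.055 × (1+i) = 56900 × 46.537998 = 2,648,012.1006
(Beginning-of-period payments → annuity-due factor ×(1+i).)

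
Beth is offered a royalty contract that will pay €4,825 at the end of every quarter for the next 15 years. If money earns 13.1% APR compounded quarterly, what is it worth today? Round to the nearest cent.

i = 0.131/4 = 0.03275 per quarter; n = 15·4 = 60.
PV = 4825 × [1 − (1+0.03275)^(−60)] / 0.03275 = 4825 × 26.117869 = 126,018.7180

€126,018.72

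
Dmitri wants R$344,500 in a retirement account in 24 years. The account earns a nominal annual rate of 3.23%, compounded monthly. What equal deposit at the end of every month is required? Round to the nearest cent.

With 12 periods per year: i = 0.00269167, n = 288.
PMT = 344500 / ( [(1+0.00269167)^288 − 1] / 0.00269167 ) = 344500 / 434.216661 = 793.3827

R$793.38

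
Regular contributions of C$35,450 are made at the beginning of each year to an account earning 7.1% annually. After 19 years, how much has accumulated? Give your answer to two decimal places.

FV = 35450 × [(1+0.071)^19 − 1] / 0.071 × (1+i) = 35450 × 40.445927 = 1,433,808.1115
Payments are at the start of each period, so multiply by (1+i).

C$1,433,808.11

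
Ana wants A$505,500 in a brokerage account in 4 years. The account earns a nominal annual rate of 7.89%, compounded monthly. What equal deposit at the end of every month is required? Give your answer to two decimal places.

A$8,990.99

Periodic rate i = 0.0789/12 = 0.006575; n = 4 × 12 = 48 periods.
PMT = 505500 / ( [(1+0.006575)^48 − 1] / 0.006575 ) = 505500 / 56.222982 = 8,990.9853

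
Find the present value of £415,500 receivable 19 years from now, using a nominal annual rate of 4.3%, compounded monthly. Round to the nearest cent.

i = 0.043/12 = 0.00358333 per month; n = 19·12 = 228.
PV = 415,500 / (1 + 0.00358333)^228 = 415,500 / 2.260395 = 183,817.4083

£183,817.41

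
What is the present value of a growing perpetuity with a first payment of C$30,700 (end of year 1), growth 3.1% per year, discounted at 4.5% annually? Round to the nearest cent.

PV = PMT / (i − g) = 30700 / (0.045 − 0.031) = 30700 / 0.014000 = 2,192,857.1429

C$2,192,857.14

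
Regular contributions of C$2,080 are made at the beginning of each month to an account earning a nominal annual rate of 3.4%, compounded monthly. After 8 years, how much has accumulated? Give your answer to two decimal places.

C$229,754.23

With 12 periods per year: i = 0.00283333, n = 96.
FV = PMT · [(1+i)^n − 1] / i × (1+i) = 2080 · 110.458765 = 229,754.2315
(Beginning-of-period payments → annuity-due factor ×(1+i).)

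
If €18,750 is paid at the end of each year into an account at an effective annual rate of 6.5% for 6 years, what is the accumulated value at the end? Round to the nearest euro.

Accumulation factor s(6|0.065) = 7.063728; FV = 18750 × 7.063728 = 132,444.8932

€132,445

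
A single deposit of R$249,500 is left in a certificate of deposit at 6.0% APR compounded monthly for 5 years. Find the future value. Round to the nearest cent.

R$336,538.11

With 12 periods per year: i = 0.005, n = 60.
FV = PV·(1+i)^n = 249,500 × 1.348850 = 336,538.1131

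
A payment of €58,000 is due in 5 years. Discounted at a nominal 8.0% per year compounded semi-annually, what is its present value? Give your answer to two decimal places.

€39,182.72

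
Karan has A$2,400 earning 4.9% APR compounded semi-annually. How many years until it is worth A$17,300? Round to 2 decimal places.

40.80 years

Periodic rate i = 0.049/2 = 0.0245.
n = ln(17300/2400) / ln(1+0.0245) = ln(7.20833) / 0.024205 = 81.6056 half-years
= 81.6056/2 years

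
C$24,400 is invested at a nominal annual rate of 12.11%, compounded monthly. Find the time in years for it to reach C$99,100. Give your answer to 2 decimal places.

11.63 years

Periodic rate i = 0.1211/12 = 0.0100917.
(1+i)^n = 99100/24400 = 4.06148, so n = ln 4.06148 / ln 1.01009 = 139.5812 months
= 139.5812/12 years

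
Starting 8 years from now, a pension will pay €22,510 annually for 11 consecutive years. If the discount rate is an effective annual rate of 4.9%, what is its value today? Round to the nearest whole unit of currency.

€134,476

Value one period before first payment (t=7): 22510 × [1 − (1+0.049)^(−11)] / 0.049 = 22510 × 8.350211 = 187,963.2561
PV₀ = 187,963.2561 / (1+0.049)^7 = 187,963.2561 / 1.397747 = 134,475.9257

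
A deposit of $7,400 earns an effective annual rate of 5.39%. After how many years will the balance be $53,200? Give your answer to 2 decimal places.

37.57 years

n = ln(53200/7400) / ln(1+0.0539) = ln(7.18919) / 0.052498 = 37.5747 years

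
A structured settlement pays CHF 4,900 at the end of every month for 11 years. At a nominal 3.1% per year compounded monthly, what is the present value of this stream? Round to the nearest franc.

CHF 547,463

i = 0.031/12 = 0.00258333 per month; n = 11·12 = 132.
PV = 4900 × [1 − (1+0.00258333)^(−132)] / 0.00258333 = 4900 × 111.727111 = 547,462.8429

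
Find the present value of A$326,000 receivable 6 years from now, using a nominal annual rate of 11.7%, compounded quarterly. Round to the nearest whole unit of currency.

A$163,199

Periodic rate i = 0.117/4 = 0.02925; n = 6 × 4 = 24 periods.
Discount factor = (1+0.02925)^(−24) = 0.500609; PV = 326,000 × 0.500609 = 163,198.6583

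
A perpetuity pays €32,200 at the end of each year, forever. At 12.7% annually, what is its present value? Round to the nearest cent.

€253,543.31

PV = PMT / i = 32200 / 0.127 = 253,543.3071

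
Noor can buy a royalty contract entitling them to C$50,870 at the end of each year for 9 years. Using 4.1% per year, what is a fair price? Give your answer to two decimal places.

Annuity factor a(9|0.041) = 7.401566; PV = 50870 × 7.401566 = 376,517.6718

C$376,517.67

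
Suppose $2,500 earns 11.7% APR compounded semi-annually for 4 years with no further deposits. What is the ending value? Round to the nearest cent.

Periodic rate i = 0.117/2 = 0.0585; n = 4 × 2 = 8 periods.
2,500 × (1+0.0585)^8 = 2,500 × 1.575894 = 3,939.7341

$3,939.73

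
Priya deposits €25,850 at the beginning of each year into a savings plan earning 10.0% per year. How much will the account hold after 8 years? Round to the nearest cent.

€325,179.48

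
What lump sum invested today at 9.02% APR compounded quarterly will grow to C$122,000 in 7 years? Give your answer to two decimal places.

i = 0.0902/4 = 0.02255 per quarter; n = 7·4 = 28.
Discount factor = (1+0.02255)^(−28) = 0.535590; PV = 122,000 × 0.535590 = 65,341.9882

C$65,341.99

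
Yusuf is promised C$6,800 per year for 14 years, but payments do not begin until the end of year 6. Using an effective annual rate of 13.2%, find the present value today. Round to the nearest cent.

C$22,829.36

PV at t=5 (ordinary 14-year annuity): 6800 × a(14|0.132) = 6800 × 6.240466 = 42,435.1691
PV₀ = 42,435.1691 / (1+0.132)^5 = 42,435.1691 / 1.858798 = 22,829.3635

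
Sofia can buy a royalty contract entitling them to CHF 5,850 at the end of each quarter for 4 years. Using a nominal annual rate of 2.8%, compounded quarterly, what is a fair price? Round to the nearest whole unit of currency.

i = 0.028/4 = 0.007 per quarter; n = 4·4 = 16.
PV = PMT · [1 − (1+i)^(−n)] / i = 5850 · 15.086691 = 88,257.1416

CHF 88,257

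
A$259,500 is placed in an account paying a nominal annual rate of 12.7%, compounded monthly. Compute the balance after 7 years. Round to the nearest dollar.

A$628,342

Periodic rate i = 0.127/12 = 0.0105833; n = 7 × 12 = 84 periods.
259,500 × (1+0.0105833)^84 = 259,500 × 2.421358 = 628,342.4630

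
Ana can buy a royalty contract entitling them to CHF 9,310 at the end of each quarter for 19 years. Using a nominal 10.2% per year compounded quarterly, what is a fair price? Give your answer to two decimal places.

CHF 311,233.99

Periodic rate i = 0.102/4 = 0.0255; n = 19 × 4 = 76 periods.
PV = 9310 × [1 − (1+0.0255)^(−76)] / 0.0255 = 9310 × 33.430074 = 311,233.9919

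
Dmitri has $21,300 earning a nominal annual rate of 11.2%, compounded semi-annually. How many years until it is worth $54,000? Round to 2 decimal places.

8.54 years

Periodic rate i = 0.112/2 = 0.056.
n = ln(54000/21300) / ln(1+0.056) = ln(2.53521) / 0.054488 = 17.0730 half-years
= 17.0730/2 years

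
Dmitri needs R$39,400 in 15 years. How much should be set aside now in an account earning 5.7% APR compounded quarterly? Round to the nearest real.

With 4 periods per year: i = 0.01425, n = 60.
PV = 39,400 / (1 + 0.01425)^60 = 39,400 / 2.337227 = 16,857.5804

R$16,858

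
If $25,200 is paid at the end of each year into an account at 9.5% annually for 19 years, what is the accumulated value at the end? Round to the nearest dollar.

$1,222,539

FV = 25200 × [(1+0.095)^19 − 1] / 0.095 = 25200 × 48.513454 = 1,222,539.0533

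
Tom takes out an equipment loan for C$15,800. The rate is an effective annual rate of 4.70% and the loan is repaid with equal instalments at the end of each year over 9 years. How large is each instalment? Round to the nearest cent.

Annuity-PV factor = 7.203747; PMT = 15800 / 7.203747 = 2,193.3029

C$2,193.30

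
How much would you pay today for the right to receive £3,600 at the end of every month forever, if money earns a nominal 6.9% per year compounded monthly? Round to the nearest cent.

£626,086.96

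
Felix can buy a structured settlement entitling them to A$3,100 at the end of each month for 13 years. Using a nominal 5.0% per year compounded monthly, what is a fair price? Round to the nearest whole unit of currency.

A$355,073

Periodic rate i = 0.05/12 = 0.00416667; n = 13 × 12 = 156 periods.
PV = 3100 × [1 − (1+0.00416667)^(−156)] / 0.00416667 = 3100 × 114.539704 = 355,073.0831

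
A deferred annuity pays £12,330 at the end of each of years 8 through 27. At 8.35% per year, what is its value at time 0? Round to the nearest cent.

£67,292.12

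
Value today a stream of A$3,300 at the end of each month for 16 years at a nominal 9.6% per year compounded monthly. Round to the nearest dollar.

With 12 periods per year: i = 0.008, n = 192.
PV = 3300 × [1 − (1+0.008)^(−192)] / 0.008 = 3300 × 97.930025 = 323,169.0839

A$323,169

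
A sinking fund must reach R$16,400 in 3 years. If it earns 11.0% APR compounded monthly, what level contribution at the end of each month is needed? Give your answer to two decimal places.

With 12 periods per year: i = 0.00916667, n = 36.
PMT = 16400 / ( [(1+0.00916667)^36 − 1] / 0.00916667 ) = 16400 / 42.423123 = 386.5816

R$386.58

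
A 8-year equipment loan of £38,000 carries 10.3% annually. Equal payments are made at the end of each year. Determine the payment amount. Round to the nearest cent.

£7,200.85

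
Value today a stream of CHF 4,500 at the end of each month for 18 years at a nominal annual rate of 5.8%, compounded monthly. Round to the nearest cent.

CHF 602,444.34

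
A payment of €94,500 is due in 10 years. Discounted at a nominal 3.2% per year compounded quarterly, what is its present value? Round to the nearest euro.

Periodic rate i = 0.032/4 = 0.008; n = 10 × 4 = 40 periods.
Discount factor = (1+0.008)^(−40) = 0.727074; PV = 94,500 × 0.727074 = 68,708.5090

€68,709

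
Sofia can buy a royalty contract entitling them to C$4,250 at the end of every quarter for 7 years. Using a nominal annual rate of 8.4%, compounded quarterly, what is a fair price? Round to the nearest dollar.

C$89,285

i = 0.084/4 = 0.021 per quarter; n = 7·4 = 28.
Annuity factor a(28|0.021) = 21.008125; PV = 4250 × 21.008125 = 89,284.5326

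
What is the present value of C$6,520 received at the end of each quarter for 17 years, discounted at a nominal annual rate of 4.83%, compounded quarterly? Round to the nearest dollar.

C$301,234

Periodic rate i = 0.0483/4 = 0.012075; n = 17 × 4 = 68 periods.
Annuity factor a(68|0.012075) = 46.201543; PV = 6520 × 46.201543 = 301,234.0610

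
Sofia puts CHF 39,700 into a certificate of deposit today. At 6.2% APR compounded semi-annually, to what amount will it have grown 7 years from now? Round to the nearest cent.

Periodic rate i = 0.062/2 = 0.031; n = 7 × 2 = 14 periods.
FV = 39,700 × (1 + 0.031)^14 = 60,871.1940

CHF 60,871.19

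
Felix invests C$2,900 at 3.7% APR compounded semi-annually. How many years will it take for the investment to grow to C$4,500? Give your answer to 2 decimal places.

11.98 years

Periodic rate i = 0.037/2 = 0.0185.
(1+i)^n = 4500/2900 = 1.55172, so n = ln 1.55172 / ln 1.0185 = 23.9686 half-years
= 23.9686/2 years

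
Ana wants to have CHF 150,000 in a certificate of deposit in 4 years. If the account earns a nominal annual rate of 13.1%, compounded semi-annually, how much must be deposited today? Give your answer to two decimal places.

Periodic rate i = 0.131/2 = 0.0655; n = 4 × 2 = 8 periods.
PV = 150,000 / (1 + 0.0655)^8 = 150,000 / 1.661222 = 90,294.9843

CHF 90,294.98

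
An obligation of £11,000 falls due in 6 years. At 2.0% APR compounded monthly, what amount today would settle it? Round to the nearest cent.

i = 0.02/12 = 0.00166667 per month; n = 6·12 = 72.
PV = FV·(1+i)^(−n) = 11,000 × 0.887009 = 9,757.0994

£9,757.10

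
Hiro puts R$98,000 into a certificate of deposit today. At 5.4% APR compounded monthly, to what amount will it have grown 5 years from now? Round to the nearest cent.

R$128,298.78

Periodic rate i = 0.054/12 = 0.0045; n = 5 × 12 = 60 periods.
98,000 × (1+0.0045)^60 = 98,000 × 1.309171 = 128,298.7842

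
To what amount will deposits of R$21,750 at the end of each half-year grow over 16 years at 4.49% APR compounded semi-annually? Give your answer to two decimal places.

i = 0.0449/2 = 0.02245 per half-year; n = 16·2 = 32.
FV = PMT · [(1+i)^n − 1] / i = 21750 · 46.098719 = 1,002,647.1311

R$1,002,647.13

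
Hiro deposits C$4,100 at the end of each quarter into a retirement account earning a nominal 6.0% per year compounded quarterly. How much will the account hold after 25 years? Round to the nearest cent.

C$938,092.48

With 4 periods per year: i = 0.015, n = 100.
FV = PMT · [(1+i)^n − 1] / i = 4100 · 228.803043 = 938,092.4775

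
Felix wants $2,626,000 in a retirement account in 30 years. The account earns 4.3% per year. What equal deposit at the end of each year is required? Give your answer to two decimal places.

$44,523.60

PMT = 2.626e+06 / ( [(1+0.043)^30 − 1] / 0.043 ) = 2.626e+06 / 58.979962 = 44,523.5956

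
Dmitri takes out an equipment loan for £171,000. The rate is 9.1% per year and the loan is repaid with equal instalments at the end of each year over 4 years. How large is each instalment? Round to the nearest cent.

£52,898.24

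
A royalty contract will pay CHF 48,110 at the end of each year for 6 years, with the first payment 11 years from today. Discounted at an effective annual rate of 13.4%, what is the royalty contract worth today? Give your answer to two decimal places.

CHF 54,085.06

Value one period before first payment (t=10): 48110 × [1 − (1+0.134)^(−6)] / 0.134 = 48110 × 3.953416 = 190,198.8358
PV₀ = 190,198.8358 / (1+0.134)^10 = 190,198.8358 / 3.516661 = 54,085.0591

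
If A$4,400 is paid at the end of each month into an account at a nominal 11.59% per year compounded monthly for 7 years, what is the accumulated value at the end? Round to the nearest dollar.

With 12 periods per year: i = 0.00965833, n = 84.
Accumulation factor s(84|0.00965833) = 128.602626; FV = 4400 × 128.602626 = 565,851.5554

A$565,852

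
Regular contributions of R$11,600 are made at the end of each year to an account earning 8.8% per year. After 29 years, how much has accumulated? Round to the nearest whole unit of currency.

R$1,389,476

FV = 11600 × [(1+0.088)^29 − 1] / 0.088 = 11600 × 119.782437 = 1,389,476.2742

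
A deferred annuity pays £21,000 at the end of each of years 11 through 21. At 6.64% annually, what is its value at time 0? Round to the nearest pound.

PV at t=10 (ordinary 11-year annuity): 21000 × a(11|0.0664) = 21000 × 7.635002 = 160,335.0473
Discount back 10 years: 160,335.0473 × (1+0.0664)^(−10) = 160,335.0473 × 0.525773 = 84,299.9079

£84,300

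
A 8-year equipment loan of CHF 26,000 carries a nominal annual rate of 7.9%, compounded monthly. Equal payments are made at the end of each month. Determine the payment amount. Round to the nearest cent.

CHF 366.23

i = 0.079/12 = 0.00658333 per month; n = 8·12 = 96.
Annuity-PV factor = 70.992950; PMT = 26000 / 70.992950 = 366.2336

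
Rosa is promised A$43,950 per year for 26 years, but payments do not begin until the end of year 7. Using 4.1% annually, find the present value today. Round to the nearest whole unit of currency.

PV at t=6 (ordinary 26-year annuity): 43950 × a(26|0.041) = 43950 × 15.810049 = 694,851.6337
Discount back 6 years: 694,851.6337 × (1+0.041)^(−6) = 694,851.6337 × 0.785770 = 545,993.7934

A$545,994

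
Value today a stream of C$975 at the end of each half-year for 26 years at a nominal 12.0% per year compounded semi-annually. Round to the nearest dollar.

C$15,465

With 2 periods per year: i = 0.06, n = 52.
PV = 975 × [1 − (1+0.06)^(−52)] / 0.06 = 975 × 15.861393 = 15,464.8577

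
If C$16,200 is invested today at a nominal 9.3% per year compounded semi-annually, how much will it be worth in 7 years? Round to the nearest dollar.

C$30,610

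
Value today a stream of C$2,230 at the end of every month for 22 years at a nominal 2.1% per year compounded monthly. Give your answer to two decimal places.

Periodic rate i = 0.021/12 = 0.00175; n = 22 × 12 = 264 periods.
PV = 2230 × [1 − (1+0.00175)^(−264)] / 0.00175 = 2230 × 211.270411 = 471,133.0161

C$471,133.02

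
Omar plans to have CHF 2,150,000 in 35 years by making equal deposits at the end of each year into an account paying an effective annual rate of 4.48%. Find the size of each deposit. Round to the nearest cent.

CHF 26,489.30

PMT = 2.15e+06 / ( [(1+0.0448)^35 − 1] / 0.0448 ) = 2.15e+06 / 81.164839 = 26,489.3028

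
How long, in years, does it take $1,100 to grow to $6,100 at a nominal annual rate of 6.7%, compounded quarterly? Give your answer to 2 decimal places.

Periodic rate i = 0.067/4 = 0.01675.
n = ln(6100/1100) / ln(1+0.01675) = ln(5.54545) / 0.016611 = 103.1215 quarters
= 103.1215/4 years

25.78 years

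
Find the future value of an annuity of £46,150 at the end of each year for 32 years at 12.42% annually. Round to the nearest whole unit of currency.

£15,369,871

FV = PMT · [(1+i)^n − 1] / i = 46150 · 333.041618 = 15,369,870.6640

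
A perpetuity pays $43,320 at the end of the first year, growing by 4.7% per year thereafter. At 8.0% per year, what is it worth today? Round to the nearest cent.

PV = PMT / (i − g) = 43320 / (0.08 − 0.047) = 43320 / 0.033000 = 1,312,727.2727

$1,312,727.27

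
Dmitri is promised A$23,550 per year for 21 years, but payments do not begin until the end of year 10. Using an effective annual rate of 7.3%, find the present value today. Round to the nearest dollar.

A$132,143

PV at t=9 (ordinary 21-year annuity): 23550 × a(21|0.073) = 23550 × 10.579145 = 249,138.8550
PV₀ = 249,138.8550 / (1+0.073)^9 = 249,138.8550 / 1.885374 = 132,142.9404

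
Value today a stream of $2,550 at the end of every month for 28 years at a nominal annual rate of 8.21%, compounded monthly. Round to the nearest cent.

$335,009.21

With 12 periods per year: i = 0.00684167, n = 336.
Annuity factor a(336|0.00684167) = 131.376162; PV = 2550 × 131.376162 = 335,009.2131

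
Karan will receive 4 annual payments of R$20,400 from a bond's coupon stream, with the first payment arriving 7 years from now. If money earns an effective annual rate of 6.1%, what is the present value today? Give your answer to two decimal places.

R$49,437.96

Value one period before first payment (t=6): 20400 × [1 − (1+0.061)^(−4)] / 0.061 = 20400 × 3.457186 = 70,526.5901
PV₀ = 70,526.5901 / (1+0.061)^6 = 70,526.5901 / 1.426567 = 49,437.9647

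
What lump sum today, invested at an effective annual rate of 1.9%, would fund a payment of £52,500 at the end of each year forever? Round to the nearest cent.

£2,763,157.89

PV = C/r = 52500/0.019 = 2,763,157.8947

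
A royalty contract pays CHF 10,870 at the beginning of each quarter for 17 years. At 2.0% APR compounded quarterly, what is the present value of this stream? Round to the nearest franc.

CHF 628,426

With 4 periods per year: i = 0.005, n = 68.
PV = 10870 × [1 − (1+0.005)^(−68)] / 0.005 × (1+i) = 10870 × 57.812912 = 628,426.3496
Payments are at the start of each period, so multiply by (1+i).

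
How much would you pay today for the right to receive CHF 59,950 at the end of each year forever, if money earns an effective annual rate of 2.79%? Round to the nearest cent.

CHF 2,148,745.52

PV = PMT / i = 59950 / 0.0279 = 2,148,745.5197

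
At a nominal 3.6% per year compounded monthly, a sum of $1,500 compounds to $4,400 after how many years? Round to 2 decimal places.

29.94 years

Periodic rate i = 0.036/12 = 0.003.
n = ln(4400/1500) / ln(1+0.003) = ln(2.93333) / 0.002996 = 359.2509 months
= 359.2509/12 years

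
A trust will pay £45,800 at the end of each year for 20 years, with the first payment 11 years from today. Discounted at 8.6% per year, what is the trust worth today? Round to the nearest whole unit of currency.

PV at t=10 (ordinary 20-year annuity): 45800 × a(20|0.086) = 45800 × 9.394823 = 430,282.8961
Discount back 10 years: 430,282.8961 × (1+0.086)^(−10) = 430,282.8961 × 0.438230 = 188,562.7184

£188,563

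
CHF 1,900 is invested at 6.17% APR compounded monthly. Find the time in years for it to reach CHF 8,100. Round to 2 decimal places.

Periodic rate i = 0.0617/12 = 0.00514167.
n = ln(8100/1900) / ln(1+0.00514167) = ln(4.26316) / 0.005128 = 282.7361 months
= 282.7361/12 years

23.56 years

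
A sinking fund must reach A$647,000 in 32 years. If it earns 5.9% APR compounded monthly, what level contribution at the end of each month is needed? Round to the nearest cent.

A$570.53

With 12 periods per year: i = 0.00491667, n = 384.
FV-annuity factor = 1134.031032; PMT = 647000 / 1134.031032 = 570.5311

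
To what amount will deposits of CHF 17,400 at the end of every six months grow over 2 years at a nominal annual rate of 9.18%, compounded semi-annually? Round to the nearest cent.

CHF 74,540.28

With 2 periods per year: i = 0.0459, n = 4.
FV = PMT · [(1+i)^n − 1] / i = 17400 · 4.283924 = 74,540.2766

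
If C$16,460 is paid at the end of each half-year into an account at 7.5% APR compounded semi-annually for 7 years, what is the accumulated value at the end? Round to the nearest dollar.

Periodic rate i = 0.075/2 = 0.0375; n = 7 × 2 = 14 periods.
FV = PMT · [(1+i)^n − 1] / i = 16460 · 17.981354 = 295,973.0820

C$295,973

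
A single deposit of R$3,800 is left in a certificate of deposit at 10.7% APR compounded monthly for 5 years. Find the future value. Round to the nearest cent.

i = 0.107/12 = 0.00891667 per month; n = 5·12 = 60.
FV = PV·(1+i)^n = 3,800 × 1.703404 = 6,472.9370

R$6,472.94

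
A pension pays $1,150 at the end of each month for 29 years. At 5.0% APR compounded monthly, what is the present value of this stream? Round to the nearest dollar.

$211,063

With 12 periods per year: i = 0.00416667, n = 348.
PV = 1150 × [1 − (1+0.00416667)^(−348)] / 0.00416667 = 1150 × 183.533283 = 211,063.2750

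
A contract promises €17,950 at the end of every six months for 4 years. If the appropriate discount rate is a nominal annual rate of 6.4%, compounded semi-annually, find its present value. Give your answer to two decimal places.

€124,947.13

Periodic rate i = 0.064/2 = 0.032; n = 4 × 2 = 8 periods.
Annuity factor a(8|0.032) = 6.960843; PV = 17950 × 6.960843 = 124,947.1306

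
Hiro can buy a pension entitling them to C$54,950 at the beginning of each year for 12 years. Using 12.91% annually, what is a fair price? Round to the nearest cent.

C$368,649.12

Annuity factor a(12|0.1291) × (1+i) = 6.708810; PV = 54950 × 6.708810 = 368,649.1244
Payments are at the start of each period, so multiply by (1+i).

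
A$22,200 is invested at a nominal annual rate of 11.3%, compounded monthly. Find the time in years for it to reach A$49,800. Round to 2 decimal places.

Periodic rate i = 0.113/12 = 0.00941667.
(1+i)^n = 49800/22200 = 2.24324, so n = ln 2.24324 / ln 1.00942 = 86.2004 months
= 86.2004/12 years

7.18 years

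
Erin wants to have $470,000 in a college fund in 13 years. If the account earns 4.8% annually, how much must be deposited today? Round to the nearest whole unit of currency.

PV = 470,000 / (1 + 0.048)^13 = 470,000 / 1.839487 = 255,506.0473

$255,506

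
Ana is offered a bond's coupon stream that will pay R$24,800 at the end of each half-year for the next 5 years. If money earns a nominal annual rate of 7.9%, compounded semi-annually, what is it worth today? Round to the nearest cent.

i = 0.079/2 = 0.0395 per half-year; n = 5·2 = 10.
PV = PMT · [1 − (1+i)^(−n)] / i = 24800 · 8.131122 = 201,651.8273

R$201,651.83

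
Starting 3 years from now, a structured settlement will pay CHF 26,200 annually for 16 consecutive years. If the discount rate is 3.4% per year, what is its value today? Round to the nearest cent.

PV at t=2 (ordinary 16-year annuity): 26200 × a(16|0.034) = 26200 × 12.185447 = 319,258.7008
Discount back 2 years: 319,258.7008 × (1+0.034)^(−2) = 319,258.7008 × 0.935317 = 298,608.1553

CHF 298,608.16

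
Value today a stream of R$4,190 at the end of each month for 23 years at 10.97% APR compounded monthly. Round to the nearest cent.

R$421,153.30

Periodic rate i = 0.1097/12 = 0.00914167; n = 23 × 12 = 276 periods.
PV = 4190 × [1 − (1+0.00914167)^(−276)] / 0.00914167 = 4190 × 100.513914 = 421,153.3006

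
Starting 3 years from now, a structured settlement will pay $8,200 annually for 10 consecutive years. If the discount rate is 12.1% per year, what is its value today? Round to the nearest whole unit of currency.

PV at t=2 (ordinary 10-year annuity): 8200 × a(10|0.121) = 8200 × 5.627169 = 46,142.7864
Discount back 2 years: 46,142.7864 × (1+0.121)^(−2) = 46,142.7864 × 0.795772 = 36,719.1476

$36,719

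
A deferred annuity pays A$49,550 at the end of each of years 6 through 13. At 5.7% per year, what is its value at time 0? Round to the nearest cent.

Value one period before first payment (t=5): 49550 × [1 − (1+0.057)^(−8)] / 0.057 = 49550 × 6.284200 = 311,382.1321
PV₀ = 311,382.1321 / (1+0.057)^5 = 311,382.1321 / 1.319395 = 236,003.6673

A$236,003.67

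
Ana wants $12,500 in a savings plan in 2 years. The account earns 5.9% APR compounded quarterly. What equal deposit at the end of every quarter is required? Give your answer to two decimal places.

Periodic rate i = 0.059/4 = 0.01475; n = 2 × 4 = 8 periods.
PMT = 12500 / ( [(1+0.01475)^8 − 1] / 0.01475 ) = 12500 / 8.425411 = 1,483.6072

$1,483.61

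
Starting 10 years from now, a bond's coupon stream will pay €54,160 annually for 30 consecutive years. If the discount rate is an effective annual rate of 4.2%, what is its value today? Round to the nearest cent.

PV at t=9 (ordinary 30-year annuity): 54160 × a(30|0.042) = 54160 × 16.879749 = 914,207.1897
PV₀ = 914,207.1897 / (1+0.042)^9 = 914,207.1897 / 1.448136 = 631,299.0877

€631,299.09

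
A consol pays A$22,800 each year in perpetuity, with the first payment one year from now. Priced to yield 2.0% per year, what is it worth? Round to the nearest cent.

PV = C/r = 22800/0.02 = 1,140,000.0000

A$1,140,000.00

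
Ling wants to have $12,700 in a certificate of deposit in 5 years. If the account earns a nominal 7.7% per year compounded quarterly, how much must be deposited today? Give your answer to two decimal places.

$8,673.40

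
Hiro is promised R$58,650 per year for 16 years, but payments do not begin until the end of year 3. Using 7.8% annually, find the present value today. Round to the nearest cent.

PV at t=2 (ordinary 16-year annuity): 58650 × a(16|0.078) = 58650 × 8.965683 = 525,837.3008
PV₀ = 525,837.3008 / (1+0.078)^2 = 525,837.3008 / 1.162084 = 452,495.0871

R$452,495.09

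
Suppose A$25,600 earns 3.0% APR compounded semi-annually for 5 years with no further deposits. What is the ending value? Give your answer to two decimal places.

A$29,709.85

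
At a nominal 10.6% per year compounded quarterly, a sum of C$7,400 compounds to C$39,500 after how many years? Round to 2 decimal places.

Periodic rate i = 0.106/4 = 0.0265.
n = ln(39500/7400) / ln(1+0.0265) = ln(5.33784) / 0.026155 = 64.0345 quarters
= 64.0345/4 years

16.01 years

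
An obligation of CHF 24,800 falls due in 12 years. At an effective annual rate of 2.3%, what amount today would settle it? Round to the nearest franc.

CHF 18,877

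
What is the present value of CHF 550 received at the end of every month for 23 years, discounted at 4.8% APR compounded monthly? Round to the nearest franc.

With 12 periods per year: i = 0.004, n = 276.
PV = PMT · [1 − (1+i)^(−n)] / i = 550 · 166.931709 = 91,812.4402

CHF 91,812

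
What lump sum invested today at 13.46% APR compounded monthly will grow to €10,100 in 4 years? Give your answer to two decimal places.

€5,912.88

i = 0.1346/12 = 0.0112167 per month; n = 4·12 = 48.
Discount factor = (1+0.0112167)^(−48) = 0.585433; PV = 10,100 × 0.585433 = 5,912.8773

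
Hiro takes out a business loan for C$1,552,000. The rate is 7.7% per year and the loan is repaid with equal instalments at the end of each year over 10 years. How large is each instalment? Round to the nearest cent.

C$228,173.74

Annuity-PV factor = 6.801834; PMT = 1.552e+06 / 6.801834 = 228,173.7400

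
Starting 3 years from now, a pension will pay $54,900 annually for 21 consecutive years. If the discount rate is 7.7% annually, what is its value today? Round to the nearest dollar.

$485,226

PV at t=2 (ordinary 21-year annuity): 54900 × a(21|0.077) = 54900 × 10.251873 = 562,827.8461
Discount back 2 years: 562,827.8461 × (1+0.077)^(−2) = 562,827.8461 × 0.862122 = 485,226.1183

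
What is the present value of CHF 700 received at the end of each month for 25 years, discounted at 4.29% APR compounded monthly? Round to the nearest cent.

CHF 128,681.13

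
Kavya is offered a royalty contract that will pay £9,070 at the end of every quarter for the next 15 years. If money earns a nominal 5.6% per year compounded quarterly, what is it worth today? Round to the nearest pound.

£366,536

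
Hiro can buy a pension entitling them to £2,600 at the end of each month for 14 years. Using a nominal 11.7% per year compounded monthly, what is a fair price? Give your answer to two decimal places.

£214,422.24

i = 0.117/12 = 0.00975 per month; n = 14·12 = 168.
Annuity factor a(168|0.00975) = 82.470093; PV = 2600 × 82.470093 = 214,422.2430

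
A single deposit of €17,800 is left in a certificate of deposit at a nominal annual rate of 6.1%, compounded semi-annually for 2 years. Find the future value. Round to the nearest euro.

€20,073

i = 0.061/2 = 0.0305 per half-year; n = 2·2 = 4.
FV = PV·(1+i)^n = 17,800 × 1.127696 = 20,072.9862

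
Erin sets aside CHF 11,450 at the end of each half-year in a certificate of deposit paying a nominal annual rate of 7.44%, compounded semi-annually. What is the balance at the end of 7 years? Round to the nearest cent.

CHF 205,464.59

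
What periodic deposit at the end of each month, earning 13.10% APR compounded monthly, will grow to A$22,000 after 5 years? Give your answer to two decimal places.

A$261.53

Periodic rate i = 0.131/12 = 0.0109167; n = 5 × 12 = 60 periods.
FV-annuity factor = 84.121056; PMT = 22000 / 84.121056 = 261.5279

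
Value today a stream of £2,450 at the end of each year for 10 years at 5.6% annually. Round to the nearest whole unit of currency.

PV = 2450 × [1 − (1+0.056)^(−10)] / 0.056 = 2450 × 7.501602 = 18,378.9246

£18,379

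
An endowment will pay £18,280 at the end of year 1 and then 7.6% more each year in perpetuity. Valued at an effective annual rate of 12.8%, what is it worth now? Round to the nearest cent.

PV = PMT / (i − g) = 18280 / (0.128 − 0.076) = 18280 / 0.052000 = 351,538.4615

£351,538.46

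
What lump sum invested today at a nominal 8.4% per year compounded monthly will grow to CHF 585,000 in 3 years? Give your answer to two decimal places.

CHF 455,087.52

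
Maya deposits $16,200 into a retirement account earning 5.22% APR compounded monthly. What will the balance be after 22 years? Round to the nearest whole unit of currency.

i = 0.0522/12 = 0.00435 per month; n = 22·12 = 264.
FV = 16,200 × (1 + 0.00435)^264 = 50,953.8689

$50,954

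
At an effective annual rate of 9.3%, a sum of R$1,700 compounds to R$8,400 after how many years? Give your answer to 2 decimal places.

n = ln(8400/1700) / ln(1+0.093) = ln(4.94118) / 0.088926 = 17.9655 years

17.97 years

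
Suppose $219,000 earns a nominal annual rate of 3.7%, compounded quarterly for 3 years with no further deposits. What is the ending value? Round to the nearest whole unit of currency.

Periodic rate i = 0.037/4 = 0.00925; n = 3 × 4 = 12 periods.
219,000 × (1+0.00925)^12 = 219,000 × 1.116825 = 244,584.6581

$244,585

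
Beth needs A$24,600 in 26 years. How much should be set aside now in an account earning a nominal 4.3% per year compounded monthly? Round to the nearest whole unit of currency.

A$8,059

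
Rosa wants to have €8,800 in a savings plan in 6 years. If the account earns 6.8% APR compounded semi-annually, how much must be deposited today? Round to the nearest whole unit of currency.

Periodic rate i = 0.068/2 = 0.034; n = 6 × 2 = 12 periods.
Discount factor = (1+0.034)^(−12) = 0.669505; PV = 8,800 × 0.669505 = 5,891.6401

€5,892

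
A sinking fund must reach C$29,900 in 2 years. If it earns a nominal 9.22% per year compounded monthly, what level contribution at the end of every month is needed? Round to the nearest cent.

C$1,139.26

With 12 periods per year: i = 0.00768333, n = 24.
FV-annuity factor = 26.245056; PMT = 29900 / 26.245056 = 1,139.2622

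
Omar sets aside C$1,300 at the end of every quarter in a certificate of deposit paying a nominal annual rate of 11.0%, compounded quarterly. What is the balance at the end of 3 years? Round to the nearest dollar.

C$18,190

With 4 periods per year: i = 0.0275, n = 12.
FV = PMT · [(1+i)^n − 1] / i = 1300 · 13.992137 = 18,189.7785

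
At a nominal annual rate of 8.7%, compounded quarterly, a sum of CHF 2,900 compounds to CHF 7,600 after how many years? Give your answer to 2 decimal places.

Periodic rate i = 0.087/4 = 0.02175.
n = ln(7600/2900) / ln(1+0.02175) = ln(2.62069) / 0.021517 = 44.7760 quarters
= 44.7760/4 years

11.19 years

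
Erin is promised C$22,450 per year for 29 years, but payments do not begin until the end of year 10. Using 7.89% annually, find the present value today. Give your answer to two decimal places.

C$127,770.86

PV at t=9 (ordinary 29-year annuity): 22450 × a(29|0.0789) = 22450 × 11.273174 = 253,082.7474
Discount back 9 years: 253,082.7474 × (1+0.0789)^(−9) = 253,082.7474 × 0.504858 = 127,770.8555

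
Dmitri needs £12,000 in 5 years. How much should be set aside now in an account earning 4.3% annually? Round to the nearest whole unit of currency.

Discount factor = (1+0.043)^(−5) = 0.810174; PV = 12,000 × 0.810174 = 9,722.0915

£9,722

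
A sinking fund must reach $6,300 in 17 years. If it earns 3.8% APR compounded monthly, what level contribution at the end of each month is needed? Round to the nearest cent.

$22.02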